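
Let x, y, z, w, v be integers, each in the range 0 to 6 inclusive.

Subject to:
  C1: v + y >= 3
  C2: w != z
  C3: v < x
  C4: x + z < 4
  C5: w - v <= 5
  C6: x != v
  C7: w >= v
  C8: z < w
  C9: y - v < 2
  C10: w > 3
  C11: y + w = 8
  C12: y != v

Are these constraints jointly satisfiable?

The assignment x = 3, y = 2, z = 0, w = 6, v = 1 works:
  constraint 1 holds since v + y = 3.
  constraint 4 holds since x + z = 3.
The rest check out directly.

Satisfiable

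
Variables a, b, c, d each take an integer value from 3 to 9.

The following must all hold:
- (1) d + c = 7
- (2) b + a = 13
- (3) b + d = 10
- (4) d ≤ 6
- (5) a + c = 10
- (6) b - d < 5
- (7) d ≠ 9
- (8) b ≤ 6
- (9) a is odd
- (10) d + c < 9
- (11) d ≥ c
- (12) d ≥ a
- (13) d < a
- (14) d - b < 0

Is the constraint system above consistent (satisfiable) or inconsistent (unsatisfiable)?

From constraint 8: b ≤ 6. From constraints 4 and 12: a ≤ d ≤ 6. Hence b + a ≤ 12. But constraint 2 requires b + a = 13, and 13 > 12. Contradiction.

Unsatisfiable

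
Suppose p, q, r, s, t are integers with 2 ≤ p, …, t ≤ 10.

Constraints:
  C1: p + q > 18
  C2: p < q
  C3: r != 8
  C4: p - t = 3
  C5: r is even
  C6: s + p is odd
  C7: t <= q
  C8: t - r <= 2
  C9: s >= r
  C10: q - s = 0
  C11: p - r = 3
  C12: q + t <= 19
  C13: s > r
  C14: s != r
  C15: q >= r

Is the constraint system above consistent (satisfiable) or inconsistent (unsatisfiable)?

Satisfiable

Take p = 9, q = 10, r = 6, s = 10, t = 6. Then constraint 1: p + q = 19; constraint 4: p - t = 3, and every other listed constraint is also met.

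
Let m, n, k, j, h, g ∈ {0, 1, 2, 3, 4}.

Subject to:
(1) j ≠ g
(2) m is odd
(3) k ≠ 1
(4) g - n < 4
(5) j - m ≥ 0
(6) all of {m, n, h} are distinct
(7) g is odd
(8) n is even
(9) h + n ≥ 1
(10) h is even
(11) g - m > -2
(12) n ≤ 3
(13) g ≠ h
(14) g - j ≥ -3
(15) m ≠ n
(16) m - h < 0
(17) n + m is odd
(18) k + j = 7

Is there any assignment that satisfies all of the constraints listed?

Try m = 1, n = 0, k = 3, j = 4, h = 4, g = 1.
Check constraint 4: g - n = 1; constraint 5: j - m = 3; constraint 9: h + n = 4. The remaining constraints are straightforward to verify.

Satisfiable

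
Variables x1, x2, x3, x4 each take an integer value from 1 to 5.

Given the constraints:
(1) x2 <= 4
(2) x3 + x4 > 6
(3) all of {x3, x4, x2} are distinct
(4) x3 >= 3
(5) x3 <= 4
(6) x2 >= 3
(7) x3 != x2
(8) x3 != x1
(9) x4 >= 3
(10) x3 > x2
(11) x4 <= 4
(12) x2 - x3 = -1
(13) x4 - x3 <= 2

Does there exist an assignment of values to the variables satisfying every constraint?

Unsatisfiable

Constraints 1, 4, 5, 6, 9, and 11 confine each of x3, x4, x2 to the 2 values {3, 4}.
Constraint 3 requires all 3 of them to be distinct, but only 2 values are available — impossible by the pigeonhole principle.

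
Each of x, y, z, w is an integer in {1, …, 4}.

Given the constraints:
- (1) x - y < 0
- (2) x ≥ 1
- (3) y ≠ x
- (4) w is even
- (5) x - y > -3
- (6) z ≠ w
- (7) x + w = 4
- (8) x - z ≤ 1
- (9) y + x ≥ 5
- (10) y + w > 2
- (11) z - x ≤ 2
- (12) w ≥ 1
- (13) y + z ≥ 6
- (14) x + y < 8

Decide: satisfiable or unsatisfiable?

Satisfiable

The assignment x = 2, y = 3, z = 4, w = 2 works:
  constraint 1 holds since x - y = -1.
  constraint 5 holds since x - y = -1.
  constraint 7 holds since x + w = 4.
The rest check out directly.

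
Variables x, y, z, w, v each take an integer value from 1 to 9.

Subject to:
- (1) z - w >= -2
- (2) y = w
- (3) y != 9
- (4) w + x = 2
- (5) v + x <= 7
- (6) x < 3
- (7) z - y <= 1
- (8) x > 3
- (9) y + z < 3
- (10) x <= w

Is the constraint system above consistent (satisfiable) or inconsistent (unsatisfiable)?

From constraint 8: x ≥ 4. From constraint 6: x ≤ 2. But 2 < 4, so no value of x works.

Unsatisfiable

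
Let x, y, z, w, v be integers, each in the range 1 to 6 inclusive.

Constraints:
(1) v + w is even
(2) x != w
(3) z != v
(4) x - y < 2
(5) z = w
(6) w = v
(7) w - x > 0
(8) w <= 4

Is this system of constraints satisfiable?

From constraints 5 and 6, z = w = v, so z = v. But constraint 3 says z ≠ v. Contradiction.

Unsatisfiable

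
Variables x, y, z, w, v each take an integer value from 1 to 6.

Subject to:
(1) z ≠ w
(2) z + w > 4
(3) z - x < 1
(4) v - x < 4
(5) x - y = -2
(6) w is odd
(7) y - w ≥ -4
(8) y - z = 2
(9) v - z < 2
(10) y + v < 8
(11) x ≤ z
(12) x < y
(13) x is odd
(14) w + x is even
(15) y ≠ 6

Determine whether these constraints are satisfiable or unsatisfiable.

Take x = 1, y = 3, z = 1, w = 5, v = 2. Then constraint 2: z + w = 6; constraint 3: z - x = 0; constraint 4: v - x = 1, and every other listed constraint is also met.

Satisfiable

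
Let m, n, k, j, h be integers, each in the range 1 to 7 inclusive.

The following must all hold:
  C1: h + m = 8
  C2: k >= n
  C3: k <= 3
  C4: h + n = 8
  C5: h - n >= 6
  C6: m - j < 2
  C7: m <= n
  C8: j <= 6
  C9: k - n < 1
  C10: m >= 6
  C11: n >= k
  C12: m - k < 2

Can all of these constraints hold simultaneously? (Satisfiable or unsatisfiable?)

Unsatisfiable

From constraints 7 and 10: n ≥ m and m ≥ 6, so n ≥ 6. From constraints 2 and 3: n ≤ k and k ≤ 3, so n ≤ 3. But 3 < 6, so no value of n works.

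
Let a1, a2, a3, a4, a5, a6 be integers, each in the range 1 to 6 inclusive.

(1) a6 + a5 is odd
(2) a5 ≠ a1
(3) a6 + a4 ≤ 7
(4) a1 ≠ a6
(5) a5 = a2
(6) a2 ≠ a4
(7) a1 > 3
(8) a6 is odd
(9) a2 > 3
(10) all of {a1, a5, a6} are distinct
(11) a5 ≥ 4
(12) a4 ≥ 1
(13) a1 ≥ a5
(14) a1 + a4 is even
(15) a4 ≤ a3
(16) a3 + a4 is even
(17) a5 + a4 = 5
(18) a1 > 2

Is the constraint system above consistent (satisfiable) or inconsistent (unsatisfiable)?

Satisfiable

One satisfying assignment is a1 = 5, a2 = 4, a3 = 3, a4 = 1, a5 = 4, a6 = 3.
For the less obvious constraints — constraint 3: a6 + a4 = 4; constraint 17: a5 + a4 = 5 — and the others hold by inspection.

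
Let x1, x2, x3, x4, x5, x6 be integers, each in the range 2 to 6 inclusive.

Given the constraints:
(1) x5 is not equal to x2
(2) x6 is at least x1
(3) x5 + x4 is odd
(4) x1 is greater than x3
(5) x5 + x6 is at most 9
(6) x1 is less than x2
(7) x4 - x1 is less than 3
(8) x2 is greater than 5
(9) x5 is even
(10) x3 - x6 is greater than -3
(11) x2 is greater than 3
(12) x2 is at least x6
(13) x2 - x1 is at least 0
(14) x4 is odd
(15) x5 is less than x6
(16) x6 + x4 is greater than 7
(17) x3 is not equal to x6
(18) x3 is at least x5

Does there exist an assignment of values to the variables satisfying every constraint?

Satisfiable

Take x1 = 4, x2 = 6, x3 = 3, x4 = 5, x5 = 2, x6 = 5. Then constraint 5: x5 + x6 = 7; constraint 7: x4 - x1 = 1, and every other listed constraint is also met.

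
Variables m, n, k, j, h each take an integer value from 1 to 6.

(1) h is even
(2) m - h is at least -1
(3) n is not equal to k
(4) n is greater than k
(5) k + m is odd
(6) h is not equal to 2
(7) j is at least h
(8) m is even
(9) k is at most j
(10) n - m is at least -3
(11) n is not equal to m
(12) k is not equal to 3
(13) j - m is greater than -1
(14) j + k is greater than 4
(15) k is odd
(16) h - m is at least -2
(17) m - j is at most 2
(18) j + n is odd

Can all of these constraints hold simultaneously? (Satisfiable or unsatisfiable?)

Setting (m, n, k, j, h) = (6, 3, 1, 6, 6) satisfies everything: constraint 2: m - h = 0; constraint 10: n - m = -3; constraint 13: j - m = 0, and the others follow.

Satisfiable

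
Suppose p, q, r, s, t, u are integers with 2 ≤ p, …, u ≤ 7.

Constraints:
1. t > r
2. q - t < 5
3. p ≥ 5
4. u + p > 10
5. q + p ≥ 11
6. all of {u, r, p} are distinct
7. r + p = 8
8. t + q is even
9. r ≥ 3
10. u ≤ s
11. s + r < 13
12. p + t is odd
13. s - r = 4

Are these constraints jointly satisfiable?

The assignment p = 5, q = 6, r = 3, s = 7, t = 4, u = 7 works:
  constraint 2 holds since q - t = 2.
  constraint 4 holds since u + p = 12.
  constraint 5 holds since q + p = 11.
The rest check out directly.

Satisfiable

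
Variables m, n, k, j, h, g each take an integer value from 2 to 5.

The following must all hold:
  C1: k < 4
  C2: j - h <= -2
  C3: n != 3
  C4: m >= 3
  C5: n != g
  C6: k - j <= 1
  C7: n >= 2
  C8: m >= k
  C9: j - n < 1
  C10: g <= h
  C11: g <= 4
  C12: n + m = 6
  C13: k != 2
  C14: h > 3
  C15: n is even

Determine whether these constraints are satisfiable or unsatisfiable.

One satisfying assignment is m = 4, n = 2, k = 3, j = 2, h = 5, g = 4.
For the less obvious constraints — constraint 2: j - h = -3; constraint 6: k - j = 1; constraint 9: j - n = 0 — and the others hold by inspection.

Satisfiable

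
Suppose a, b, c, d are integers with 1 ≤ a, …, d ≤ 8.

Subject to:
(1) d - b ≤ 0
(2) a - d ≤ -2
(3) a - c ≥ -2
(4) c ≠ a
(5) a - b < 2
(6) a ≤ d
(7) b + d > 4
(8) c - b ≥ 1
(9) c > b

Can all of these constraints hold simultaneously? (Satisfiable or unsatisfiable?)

Constraints 1, 2, 3, and 8 give a − c ≥ -2, c − b ≥ 1, b − d ≥ 0, d − a ≥ 2.
Adding all 4 inequalities: the left sides telescope to 0, and the right sides sum to (-2) + 1 + 0 + 2 = 1. So 0 ≥ 1, which is false.

Unsatisfiable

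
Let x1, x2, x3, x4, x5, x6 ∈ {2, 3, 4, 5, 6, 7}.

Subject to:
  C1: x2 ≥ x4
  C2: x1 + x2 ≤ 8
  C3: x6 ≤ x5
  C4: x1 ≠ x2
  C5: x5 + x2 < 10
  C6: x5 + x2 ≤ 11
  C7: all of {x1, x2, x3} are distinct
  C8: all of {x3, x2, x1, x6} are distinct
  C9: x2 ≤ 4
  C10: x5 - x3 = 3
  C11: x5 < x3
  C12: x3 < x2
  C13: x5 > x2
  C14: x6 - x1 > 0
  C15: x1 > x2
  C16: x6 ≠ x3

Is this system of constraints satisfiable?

Unsatisfiable

Constraints 3, 11, 12, 14, and 15 give x5 < x3, x3 < x2, x2 < x1, x1 < x6, x6 ≤ x5. Chaining: x5 < x3 < x2 < x1 < x6 ≤ x5, which forces x5 < x5 — impossible.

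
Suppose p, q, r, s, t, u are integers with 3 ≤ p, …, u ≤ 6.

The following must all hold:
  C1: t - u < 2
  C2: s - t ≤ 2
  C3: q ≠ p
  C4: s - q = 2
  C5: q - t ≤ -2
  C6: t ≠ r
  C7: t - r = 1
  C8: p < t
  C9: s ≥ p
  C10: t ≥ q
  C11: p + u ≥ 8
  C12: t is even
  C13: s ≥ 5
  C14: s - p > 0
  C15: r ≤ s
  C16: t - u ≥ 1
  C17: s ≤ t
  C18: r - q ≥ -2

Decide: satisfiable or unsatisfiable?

Setting (p, q, r, s, t, u) = (5, 4, 5, 6, 6, 5) satisfies everything: constraint 1: t - u = 1; constraint 2: s - t = 0, and the others follow.

Satisfiable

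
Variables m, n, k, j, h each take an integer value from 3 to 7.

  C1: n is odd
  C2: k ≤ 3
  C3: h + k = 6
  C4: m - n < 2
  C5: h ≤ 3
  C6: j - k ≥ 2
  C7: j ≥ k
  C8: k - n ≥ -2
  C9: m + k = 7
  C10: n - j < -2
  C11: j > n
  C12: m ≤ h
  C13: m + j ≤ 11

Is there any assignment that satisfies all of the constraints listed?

Unsatisfiable

From constraints 5 and 12: m ≤ h ≤ 3. From constraint 2: k ≤ 3. Hence m + k ≤ 6. But constraint 9 requires m + k = 7, and 7 > 6. Contradiction.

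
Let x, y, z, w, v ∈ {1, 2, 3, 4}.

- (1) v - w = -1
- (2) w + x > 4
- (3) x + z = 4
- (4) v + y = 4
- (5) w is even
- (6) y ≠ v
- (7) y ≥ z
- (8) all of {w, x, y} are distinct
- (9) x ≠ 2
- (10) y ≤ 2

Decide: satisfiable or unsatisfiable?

Satisfiable

Try x = 3, y = 1, z = 1, w = 4, v = 3.
Check constraint 1: v - w = -1; constraint 2: w + x = 7; constraint 3: x + z = 4. The remaining constraints are straightforward to verify.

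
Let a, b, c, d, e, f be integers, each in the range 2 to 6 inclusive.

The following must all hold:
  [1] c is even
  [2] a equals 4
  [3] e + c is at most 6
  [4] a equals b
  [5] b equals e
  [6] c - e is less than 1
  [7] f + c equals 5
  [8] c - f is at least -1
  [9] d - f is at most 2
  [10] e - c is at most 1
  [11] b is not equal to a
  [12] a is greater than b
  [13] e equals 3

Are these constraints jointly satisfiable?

Constraint 2 fixes a = 4 and constraint 13 fixes e = 3. Constraints 4 and 5 give a = b = e, so a = e. But 4 ≠ 3 — contradiction.

Unsatisfiable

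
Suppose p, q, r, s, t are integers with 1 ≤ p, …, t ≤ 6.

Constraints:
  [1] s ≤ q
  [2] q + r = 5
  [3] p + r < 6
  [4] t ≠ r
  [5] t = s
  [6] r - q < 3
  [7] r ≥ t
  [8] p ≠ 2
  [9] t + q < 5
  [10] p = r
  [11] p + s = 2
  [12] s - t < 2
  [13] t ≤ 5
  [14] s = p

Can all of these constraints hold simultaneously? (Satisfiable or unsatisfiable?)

From constraints 5, 10, and 14, t = s = p = r, so t = r. But constraint 4 says t ≠ r. Contradiction.

Unsatisfiable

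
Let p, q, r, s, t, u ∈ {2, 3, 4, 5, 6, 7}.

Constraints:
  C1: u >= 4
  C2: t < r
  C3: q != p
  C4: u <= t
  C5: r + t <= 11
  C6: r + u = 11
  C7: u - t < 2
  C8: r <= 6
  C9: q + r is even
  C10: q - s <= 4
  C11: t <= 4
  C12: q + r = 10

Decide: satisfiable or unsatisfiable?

From constraint 8: r ≤ 6. From constraints 4 and 11: u ≤ t ≤ 4. Hence r + u ≤ 10. But constraint 6 requires r + u = 11, and 11 > 10. Contradiction.

Unsatisfiable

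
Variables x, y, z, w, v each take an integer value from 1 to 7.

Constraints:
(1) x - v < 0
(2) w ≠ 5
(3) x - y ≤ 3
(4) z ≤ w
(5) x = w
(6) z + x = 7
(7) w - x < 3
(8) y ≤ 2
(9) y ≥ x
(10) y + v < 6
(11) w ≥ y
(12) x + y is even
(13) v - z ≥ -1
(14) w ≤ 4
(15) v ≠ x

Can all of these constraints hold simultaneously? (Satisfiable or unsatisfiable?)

Unsatisfiable

From constraints 4 and 14: z ≤ w ≤ 4. From constraints 8 and 9: x ≤ y ≤ 2. Hence z + x ≤ 6. But constraint 6 requires z + x = 7, and 7 > 6. Contradiction.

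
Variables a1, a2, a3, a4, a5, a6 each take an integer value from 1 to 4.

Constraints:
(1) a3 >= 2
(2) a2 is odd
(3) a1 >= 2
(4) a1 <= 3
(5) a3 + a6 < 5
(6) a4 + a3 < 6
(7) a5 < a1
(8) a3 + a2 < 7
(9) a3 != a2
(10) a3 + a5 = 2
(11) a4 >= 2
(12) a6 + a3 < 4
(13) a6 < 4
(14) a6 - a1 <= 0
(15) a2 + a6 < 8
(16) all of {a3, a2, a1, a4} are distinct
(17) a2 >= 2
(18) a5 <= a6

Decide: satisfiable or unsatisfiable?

Constraints 1, 3, 11, and 17 confine each of a3, a2, a1, a4 to the 3 values {2, …, 4} (the domain already gives each ≤ 4).
Constraint 16 requires all 4 of them to be distinct, but only 3 values are available — impossible by the pigeonhole principle.

Unsatisfiable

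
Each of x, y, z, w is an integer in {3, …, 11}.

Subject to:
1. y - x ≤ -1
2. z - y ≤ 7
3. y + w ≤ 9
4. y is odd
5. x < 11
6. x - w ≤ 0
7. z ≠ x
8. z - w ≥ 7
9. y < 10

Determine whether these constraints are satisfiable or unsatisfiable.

Constraints 1, 2, 6, and 8 give z − w ≥ 7, w − x ≥ 0, x − y ≥ 1, y − z ≥ -7.
Adding all 4 inequalities: the left sides telescope to 0, and the right sides sum to 7 + 0 + 1 + (-7) = 1. So 0 ≥ 1, which is false.

Unsatisfiable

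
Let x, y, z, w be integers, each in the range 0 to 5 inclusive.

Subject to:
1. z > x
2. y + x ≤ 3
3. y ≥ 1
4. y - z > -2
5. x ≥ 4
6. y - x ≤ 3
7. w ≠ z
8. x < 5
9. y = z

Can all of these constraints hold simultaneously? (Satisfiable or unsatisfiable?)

Unsatisfiable

From constraint 3: y ≥ 1. From constraint 5: x ≥ 4. Hence y + x ≥ 5. But constraint 2 requires y + x ≤ 3, and 3 < 5. Contradiction.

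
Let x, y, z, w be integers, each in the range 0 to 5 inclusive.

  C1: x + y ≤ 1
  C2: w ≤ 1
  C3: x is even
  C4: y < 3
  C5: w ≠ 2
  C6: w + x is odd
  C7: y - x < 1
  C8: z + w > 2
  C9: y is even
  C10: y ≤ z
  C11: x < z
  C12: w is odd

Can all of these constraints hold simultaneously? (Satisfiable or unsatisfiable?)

Try x = 0, y = 0, z = 4, w = 1.
Check constraint 1: x + y = 0; constraint 7: y - x = 0; constraint 8: z + w = 5. The remaining constraints are straightforward to verify.

Satisfiable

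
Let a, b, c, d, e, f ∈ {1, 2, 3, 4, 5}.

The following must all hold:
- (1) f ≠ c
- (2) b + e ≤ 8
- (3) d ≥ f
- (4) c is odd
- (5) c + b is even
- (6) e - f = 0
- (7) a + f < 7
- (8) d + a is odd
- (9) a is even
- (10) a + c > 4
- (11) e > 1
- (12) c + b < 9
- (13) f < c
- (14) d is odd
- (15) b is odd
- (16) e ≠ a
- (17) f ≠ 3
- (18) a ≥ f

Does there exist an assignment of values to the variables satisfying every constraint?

Satisfiable

Take a = 4, b = 5, c = 3, d = 5, e = 2, f = 2. Then constraint 2: b + e = 7; constraint 6: e - f = 0, and every other listed constraint is also met.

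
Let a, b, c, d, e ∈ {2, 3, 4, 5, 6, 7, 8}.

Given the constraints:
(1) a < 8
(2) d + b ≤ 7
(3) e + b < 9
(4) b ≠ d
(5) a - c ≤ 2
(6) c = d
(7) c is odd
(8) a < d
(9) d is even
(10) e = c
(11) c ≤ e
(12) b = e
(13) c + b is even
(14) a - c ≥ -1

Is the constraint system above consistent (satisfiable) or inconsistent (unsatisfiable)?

From constraints 6, 10, and 12, b = e = c = d, so b = d. But constraint 4 says b ≠ d. Contradiction.

Unsatisfiable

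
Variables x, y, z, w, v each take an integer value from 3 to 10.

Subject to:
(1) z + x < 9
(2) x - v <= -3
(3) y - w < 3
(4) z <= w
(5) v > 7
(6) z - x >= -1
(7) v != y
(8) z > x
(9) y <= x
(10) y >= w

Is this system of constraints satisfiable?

Constraints 4, 8, 9, and 10 give w ≤ y, y ≤ x, x < z, z ≤ w. Chaining: w ≤ y ≤ x < z ≤ w, which forces w < w — impossible.

Unsatisfiable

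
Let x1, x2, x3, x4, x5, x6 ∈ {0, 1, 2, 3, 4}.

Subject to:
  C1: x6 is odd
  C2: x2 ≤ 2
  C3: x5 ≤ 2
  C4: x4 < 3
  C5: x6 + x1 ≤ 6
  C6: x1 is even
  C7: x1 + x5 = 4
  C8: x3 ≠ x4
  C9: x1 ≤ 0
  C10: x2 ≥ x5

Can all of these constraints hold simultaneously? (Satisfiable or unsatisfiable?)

From constraint 9: x1 ≤ 0. From constraints 2 and 10: x5 ≤ x2 ≤ 2. Hence x1 + x5 ≤ 2. But constraint 7 requires x1 + x5 = 4, and 4 > 2. Contradiction.

Unsatisfiable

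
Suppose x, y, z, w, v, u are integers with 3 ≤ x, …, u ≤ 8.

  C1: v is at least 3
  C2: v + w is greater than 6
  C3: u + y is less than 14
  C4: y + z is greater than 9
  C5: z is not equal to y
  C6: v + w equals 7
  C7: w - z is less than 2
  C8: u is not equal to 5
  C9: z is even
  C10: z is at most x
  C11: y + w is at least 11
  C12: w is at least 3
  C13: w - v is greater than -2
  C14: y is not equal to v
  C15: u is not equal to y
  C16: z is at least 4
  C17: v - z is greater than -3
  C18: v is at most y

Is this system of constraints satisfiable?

Take x = 5, y = 7, z = 4, w = 4, v = 3, u = 4. Then constraint 2: v + w = 7; constraint 3: u + y = 11; constraint 4: y + z = 11, and every other listed constraint is also met.

Satisfiable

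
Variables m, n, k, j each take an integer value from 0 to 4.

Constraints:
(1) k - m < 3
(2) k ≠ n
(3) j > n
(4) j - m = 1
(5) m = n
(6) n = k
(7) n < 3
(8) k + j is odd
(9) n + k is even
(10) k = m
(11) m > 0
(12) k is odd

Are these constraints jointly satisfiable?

From constraints 5 and 10, k = m = n, so k = n. But constraint 2 says k ≠ n. Contradiction.

Unsatisfiable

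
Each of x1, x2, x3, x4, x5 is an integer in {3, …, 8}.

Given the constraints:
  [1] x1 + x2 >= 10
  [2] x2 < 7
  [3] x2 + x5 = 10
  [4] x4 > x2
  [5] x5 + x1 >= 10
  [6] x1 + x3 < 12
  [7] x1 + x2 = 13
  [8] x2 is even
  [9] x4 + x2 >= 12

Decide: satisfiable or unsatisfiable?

Satisfiable

The assignment x1 = 7, x2 = 6, x3 = 4, x4 = 7, x5 = 4 works:
  constraint 1 holds since x1 + x2 = 13.
  constraint 3 holds since x2 + x5 = 10.
  constraint 5 holds since x5 + x1 = 11.
The rest check out directly.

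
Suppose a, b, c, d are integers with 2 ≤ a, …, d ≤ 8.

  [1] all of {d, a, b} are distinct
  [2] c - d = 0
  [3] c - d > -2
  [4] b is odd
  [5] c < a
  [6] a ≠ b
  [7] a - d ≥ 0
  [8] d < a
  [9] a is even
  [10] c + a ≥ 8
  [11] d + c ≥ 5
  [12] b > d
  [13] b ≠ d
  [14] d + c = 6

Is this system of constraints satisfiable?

Try a = 6, b = 5, c = 3, d = 3.
Check constraint 2: c - d = 0; constraint 3: c - d = 0; constraint 7: a - d = 3. The remaining constraints are straightforward to verify.

Satisfiable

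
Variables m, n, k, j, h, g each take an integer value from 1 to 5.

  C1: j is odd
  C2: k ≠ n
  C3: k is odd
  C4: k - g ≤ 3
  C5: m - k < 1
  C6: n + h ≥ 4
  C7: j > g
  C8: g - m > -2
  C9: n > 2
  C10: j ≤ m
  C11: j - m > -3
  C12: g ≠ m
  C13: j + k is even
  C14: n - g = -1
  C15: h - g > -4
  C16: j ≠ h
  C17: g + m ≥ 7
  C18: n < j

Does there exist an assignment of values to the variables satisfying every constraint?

The assignment m = 5, n = 3, k = 5, j = 5, h = 1, g = 4 works:
  constraint 4 holds since k - g = 1.
  constraint 5 holds since m - k = 0.
  constraint 6 holds since n + h = 4.
The rest check out directly.

Satisfiable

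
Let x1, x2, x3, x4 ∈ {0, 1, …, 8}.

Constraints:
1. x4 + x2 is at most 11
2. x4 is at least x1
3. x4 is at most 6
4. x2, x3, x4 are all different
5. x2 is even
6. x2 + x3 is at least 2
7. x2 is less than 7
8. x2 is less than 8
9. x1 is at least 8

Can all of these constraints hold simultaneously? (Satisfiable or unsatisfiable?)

From constraint 9: x1 ≥ 8. From constraints 2 and 3: x1 ≤ x4 and x4 ≤ 6, so x1 ≤ 6. But 6 < 8, so no value of x1 works.

Unsatisfiable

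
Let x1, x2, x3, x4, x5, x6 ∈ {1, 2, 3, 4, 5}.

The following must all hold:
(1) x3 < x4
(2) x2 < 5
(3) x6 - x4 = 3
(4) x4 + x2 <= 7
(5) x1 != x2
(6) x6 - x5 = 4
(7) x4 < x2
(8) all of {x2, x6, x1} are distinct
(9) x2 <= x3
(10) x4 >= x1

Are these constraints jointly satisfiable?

Unsatisfiable

Constraints 1, 7, and 9 give x3 < x4, x4 < x2, x2 ≤ x3. Chaining: x3 < x4 < x2 ≤ x3, which forces x3 < x3 — impossible.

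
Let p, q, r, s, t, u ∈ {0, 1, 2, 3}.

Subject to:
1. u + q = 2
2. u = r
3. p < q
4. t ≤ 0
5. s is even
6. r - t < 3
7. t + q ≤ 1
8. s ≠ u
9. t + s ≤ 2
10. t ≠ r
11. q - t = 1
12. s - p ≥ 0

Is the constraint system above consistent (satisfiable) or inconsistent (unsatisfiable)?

Satisfiable

The assignment p = 0, q = 1, r = 1, s = 0, t = 0, u = 1 works:
  constraint 1 holds since u + q = 2.
  constraint 6 holds since r - t = 1.
The rest check out directly.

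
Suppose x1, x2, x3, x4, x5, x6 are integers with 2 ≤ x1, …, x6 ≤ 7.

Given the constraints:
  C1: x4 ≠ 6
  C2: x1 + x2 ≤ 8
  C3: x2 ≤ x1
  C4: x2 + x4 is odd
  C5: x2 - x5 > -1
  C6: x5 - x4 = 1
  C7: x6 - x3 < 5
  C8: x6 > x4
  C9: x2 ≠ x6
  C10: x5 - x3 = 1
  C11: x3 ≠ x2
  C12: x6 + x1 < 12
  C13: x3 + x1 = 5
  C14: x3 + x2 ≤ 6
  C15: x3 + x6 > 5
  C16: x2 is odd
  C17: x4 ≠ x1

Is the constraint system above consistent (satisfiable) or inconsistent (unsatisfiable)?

Satisfiable

Setting (x1, x2, x3, x4, x5, x6) = (3, 3, 2, 2, 3, 6) satisfies everything: constraint 2: x1 + x2 = 6; constraint 5: x2 - x5 = 0, and the others follow.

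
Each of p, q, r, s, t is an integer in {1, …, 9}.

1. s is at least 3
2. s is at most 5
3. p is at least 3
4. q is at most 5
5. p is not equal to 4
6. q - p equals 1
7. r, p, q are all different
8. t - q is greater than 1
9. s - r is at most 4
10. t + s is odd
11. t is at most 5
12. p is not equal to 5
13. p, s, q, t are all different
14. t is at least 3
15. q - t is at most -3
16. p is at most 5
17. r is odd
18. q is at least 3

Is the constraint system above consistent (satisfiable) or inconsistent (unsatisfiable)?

Constraints 1, 2, 3, 4, 11, 14, 16, and 18 confine each of p, s, q, t to the 3 values {3, …, 5}.
Constraint 13 requires all 4 of them to be distinct, but only 3 values are available — impossible by the pigeonhole principle.

Unsatisfiable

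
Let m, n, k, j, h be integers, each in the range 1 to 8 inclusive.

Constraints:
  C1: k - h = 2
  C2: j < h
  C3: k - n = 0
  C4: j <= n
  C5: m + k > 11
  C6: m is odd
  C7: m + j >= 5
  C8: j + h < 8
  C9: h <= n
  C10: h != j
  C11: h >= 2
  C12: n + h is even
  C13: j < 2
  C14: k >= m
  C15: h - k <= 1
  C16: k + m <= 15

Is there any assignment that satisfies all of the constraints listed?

Try m = 5, n = 8, k = 8, j = 1, h = 6.
Check constraint 1: k - h = 2; constraint 3: k - n = 0. The remaining constraints are straightforward to verify.

Satisfiable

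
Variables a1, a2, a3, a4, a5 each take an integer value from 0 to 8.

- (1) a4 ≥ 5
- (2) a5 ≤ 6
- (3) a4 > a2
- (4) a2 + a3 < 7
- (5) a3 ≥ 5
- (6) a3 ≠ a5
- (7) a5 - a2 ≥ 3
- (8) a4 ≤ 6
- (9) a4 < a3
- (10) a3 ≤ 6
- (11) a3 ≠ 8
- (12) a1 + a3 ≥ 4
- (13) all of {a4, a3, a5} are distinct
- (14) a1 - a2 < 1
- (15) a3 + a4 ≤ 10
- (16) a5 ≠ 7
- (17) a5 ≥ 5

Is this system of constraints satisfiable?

Constraints 1, 2, 5, 8, 10, and 17 confine each of a4, a3, a5 to the 2 values {5, 6}.
Constraint 13 requires all 3 of them to be distinct, but only 2 values are available — impossible by the pigeonhole principle.

Unsatisfiable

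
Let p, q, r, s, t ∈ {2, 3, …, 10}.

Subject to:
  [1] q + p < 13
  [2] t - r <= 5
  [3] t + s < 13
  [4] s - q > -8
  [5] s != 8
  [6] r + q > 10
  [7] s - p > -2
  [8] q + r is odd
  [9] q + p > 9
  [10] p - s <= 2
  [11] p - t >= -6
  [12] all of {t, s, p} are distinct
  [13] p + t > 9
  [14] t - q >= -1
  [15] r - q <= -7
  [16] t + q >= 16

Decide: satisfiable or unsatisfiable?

Unsatisfiable

Constraints 2, 14, and 15 give q − r ≥ 7, r − t ≥ -5, t − q ≥ -1.
Adding all 3 inequalities: the left sides telescope to 0, and the right sides sum to 7 + (-5) + (-1) = 1. So 0 ≥ 1, which is false.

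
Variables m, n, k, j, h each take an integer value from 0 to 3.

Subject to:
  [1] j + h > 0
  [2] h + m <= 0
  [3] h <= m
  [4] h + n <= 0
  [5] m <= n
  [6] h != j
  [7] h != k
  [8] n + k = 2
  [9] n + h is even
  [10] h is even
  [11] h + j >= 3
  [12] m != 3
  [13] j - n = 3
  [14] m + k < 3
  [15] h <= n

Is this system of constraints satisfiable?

Satisfiable

One satisfying assignment is m = 0, n = 0, k = 2, j = 3, h = 0.
For the less obvious constraints — constraint 1: j + h = 3; constraint 2: h + m = 0 — and the others hold by inspection.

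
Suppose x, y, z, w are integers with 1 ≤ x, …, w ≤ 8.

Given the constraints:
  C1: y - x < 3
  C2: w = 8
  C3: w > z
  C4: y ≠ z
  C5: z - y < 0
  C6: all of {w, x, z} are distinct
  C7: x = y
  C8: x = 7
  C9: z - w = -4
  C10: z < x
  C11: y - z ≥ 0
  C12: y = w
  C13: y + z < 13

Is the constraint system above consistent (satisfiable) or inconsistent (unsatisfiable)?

Unsatisfiable

Constraint 8 fixes x = 7 and constraint 2 fixes w = 8. Constraints 7 and 12 give x = y = w, so x = w. But 7 ≠ 8 — contradiction.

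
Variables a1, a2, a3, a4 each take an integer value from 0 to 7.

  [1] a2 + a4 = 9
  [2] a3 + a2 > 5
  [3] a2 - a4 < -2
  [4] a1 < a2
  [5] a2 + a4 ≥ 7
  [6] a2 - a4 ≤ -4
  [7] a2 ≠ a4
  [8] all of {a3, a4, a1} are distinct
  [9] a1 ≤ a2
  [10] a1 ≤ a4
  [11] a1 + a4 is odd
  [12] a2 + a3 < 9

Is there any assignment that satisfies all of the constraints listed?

Take a1 = 0, a2 = 2, a3 = 5, a4 = 7. Then constraint 1: a2 + a4 = 9; constraint 2: a3 + a2 = 7, and every other listed constraint is also met.

Satisfiable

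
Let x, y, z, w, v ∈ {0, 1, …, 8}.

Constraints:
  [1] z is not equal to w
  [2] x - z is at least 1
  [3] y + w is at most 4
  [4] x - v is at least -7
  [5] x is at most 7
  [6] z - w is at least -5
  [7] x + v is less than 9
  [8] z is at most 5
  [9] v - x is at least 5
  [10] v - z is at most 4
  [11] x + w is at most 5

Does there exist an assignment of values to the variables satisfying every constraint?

Constraints 2, 9, and 10 give x − z ≥ 1, z − v ≥ -4, v − x ≥ 5.
Adding all 3 inequalities: the left sides telescope to 0, and the right sides sum to 1 + (-4) + 5 = 2. So 0 ≥ 2, which is false.

Unsatisfiable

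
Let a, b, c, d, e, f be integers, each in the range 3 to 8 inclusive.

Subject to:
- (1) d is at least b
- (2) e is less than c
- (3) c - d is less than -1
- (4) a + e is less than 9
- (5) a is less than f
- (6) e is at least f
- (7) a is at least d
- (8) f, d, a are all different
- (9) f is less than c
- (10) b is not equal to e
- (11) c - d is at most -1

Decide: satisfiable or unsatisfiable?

Unsatisfiable

Constraints 2, 5, 6, 7, and 11 give a < f, f ≤ e, e < c, c < d, d ≤ a. Chaining: a < f ≤ e < c < d ≤ a, which forces a < a — impossible.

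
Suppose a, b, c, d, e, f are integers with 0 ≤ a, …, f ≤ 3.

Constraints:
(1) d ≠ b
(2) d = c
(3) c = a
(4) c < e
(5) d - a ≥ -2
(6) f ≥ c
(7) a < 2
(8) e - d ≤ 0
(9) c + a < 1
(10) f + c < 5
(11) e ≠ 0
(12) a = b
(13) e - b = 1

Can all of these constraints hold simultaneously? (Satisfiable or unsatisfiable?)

From constraints 2, 3, and 12, d = c = a = b, so d = b. But constraint 1 says d ≠ b. Contradiction.

Unsatisfiable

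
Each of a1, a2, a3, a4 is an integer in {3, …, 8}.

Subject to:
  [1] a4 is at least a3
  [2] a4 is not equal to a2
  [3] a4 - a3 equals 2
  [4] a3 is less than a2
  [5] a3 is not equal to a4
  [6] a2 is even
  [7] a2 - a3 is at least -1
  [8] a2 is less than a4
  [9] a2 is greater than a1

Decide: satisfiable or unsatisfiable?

Satisfiable

Setting (a1, a2, a3, a4) = (3, 4, 3, 5) satisfies everything: constraint 3: a4 - a3 = 2; constraint 7: a2 - a3 = 1, and the others follow.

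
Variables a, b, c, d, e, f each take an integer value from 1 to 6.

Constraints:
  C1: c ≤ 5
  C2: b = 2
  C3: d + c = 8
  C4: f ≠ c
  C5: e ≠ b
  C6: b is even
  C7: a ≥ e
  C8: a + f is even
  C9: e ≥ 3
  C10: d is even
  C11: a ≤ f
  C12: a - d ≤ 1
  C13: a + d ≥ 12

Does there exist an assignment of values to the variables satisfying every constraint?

Satisfiable

Try a = 6, b = 2, c = 2, d = 6, e = 4, f = 6.
Check constraint 3: d + c = 8; constraint 12: a - d = 0; constraint 13: a + d = 12. The remaining constraints are straightforward to verify.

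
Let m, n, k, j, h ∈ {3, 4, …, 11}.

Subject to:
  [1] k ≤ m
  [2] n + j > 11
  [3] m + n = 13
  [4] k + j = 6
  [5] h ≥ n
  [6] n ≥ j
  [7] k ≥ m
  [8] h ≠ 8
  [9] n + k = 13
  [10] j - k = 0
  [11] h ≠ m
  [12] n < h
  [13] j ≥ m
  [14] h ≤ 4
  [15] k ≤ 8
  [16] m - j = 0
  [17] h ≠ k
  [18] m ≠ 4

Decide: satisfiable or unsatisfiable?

From constraints 7 and 15: m ≤ k ≤ 8. From constraints 5 and 14: n ≤ h ≤ 4. Hence m + n ≤ 12. But constraint 3 requires m + n = 13, and 13 > 12. Contradiction.

Unsatisfiable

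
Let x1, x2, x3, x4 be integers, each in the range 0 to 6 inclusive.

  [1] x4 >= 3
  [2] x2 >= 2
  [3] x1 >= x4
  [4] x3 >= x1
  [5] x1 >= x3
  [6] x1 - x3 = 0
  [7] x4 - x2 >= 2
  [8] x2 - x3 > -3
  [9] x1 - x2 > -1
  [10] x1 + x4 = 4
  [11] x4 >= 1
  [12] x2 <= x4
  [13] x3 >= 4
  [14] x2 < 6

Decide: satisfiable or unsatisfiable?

From constraints 5 and 13: x1 ≥ x3 ≥ 4. From constraints 2 and 12: x4 ≥ x2 ≥ 2. Hence x1 + x4 ≥ 6. But constraint 10 requires x1 + x4 = 4, and 4 < 6. Contradiction.

Unsatisfiable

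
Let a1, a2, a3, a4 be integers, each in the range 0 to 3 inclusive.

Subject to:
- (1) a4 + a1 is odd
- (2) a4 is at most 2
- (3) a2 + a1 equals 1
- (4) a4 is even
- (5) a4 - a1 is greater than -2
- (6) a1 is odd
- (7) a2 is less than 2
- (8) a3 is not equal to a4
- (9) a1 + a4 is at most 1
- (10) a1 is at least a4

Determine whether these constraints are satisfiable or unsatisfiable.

Take a1 = 1, a2 = 0, a3 = 3, a4 = 0. Then constraint 3: a2 + a1 = 1; constraint 5: a4 - a1 = -1, and every other listed constraint is also met.

Satisfiable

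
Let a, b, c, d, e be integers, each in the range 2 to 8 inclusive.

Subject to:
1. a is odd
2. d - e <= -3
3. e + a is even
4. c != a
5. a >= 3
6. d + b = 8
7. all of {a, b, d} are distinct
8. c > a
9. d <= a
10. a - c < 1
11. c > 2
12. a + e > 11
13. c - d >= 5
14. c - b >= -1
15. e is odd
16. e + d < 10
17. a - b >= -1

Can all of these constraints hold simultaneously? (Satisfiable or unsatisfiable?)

Try a = 5, b = 6, c = 7, d = 2, e = 7.
Check constraint 2: d - e = -5; constraint 6: d + b = 8; constraint 10: a - c = -2. The remaining constraints are straightforward to verify.

Satisfiable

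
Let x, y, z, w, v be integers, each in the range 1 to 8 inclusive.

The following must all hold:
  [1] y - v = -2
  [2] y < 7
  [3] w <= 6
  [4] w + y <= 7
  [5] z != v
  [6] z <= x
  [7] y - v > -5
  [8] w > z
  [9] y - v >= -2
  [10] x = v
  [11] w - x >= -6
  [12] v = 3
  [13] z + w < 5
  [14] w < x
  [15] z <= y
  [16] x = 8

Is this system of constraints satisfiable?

Constraint 16 fixes x = 8 and constraint 12 fixes v = 3, but constraint 10 requires x = v. Since 8 ≠ 3, contradiction.

Unsatisfiable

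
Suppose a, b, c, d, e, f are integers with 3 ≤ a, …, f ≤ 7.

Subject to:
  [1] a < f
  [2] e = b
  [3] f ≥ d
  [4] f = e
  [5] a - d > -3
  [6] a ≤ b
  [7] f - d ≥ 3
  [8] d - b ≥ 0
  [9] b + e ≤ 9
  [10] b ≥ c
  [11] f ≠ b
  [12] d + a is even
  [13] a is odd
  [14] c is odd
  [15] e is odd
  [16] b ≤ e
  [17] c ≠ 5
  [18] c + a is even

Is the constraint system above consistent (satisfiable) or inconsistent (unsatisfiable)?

From constraints 2 and 4, f = e = b, so f = b. But constraint 11 says f ≠ b. Contradiction.

Unsatisfiable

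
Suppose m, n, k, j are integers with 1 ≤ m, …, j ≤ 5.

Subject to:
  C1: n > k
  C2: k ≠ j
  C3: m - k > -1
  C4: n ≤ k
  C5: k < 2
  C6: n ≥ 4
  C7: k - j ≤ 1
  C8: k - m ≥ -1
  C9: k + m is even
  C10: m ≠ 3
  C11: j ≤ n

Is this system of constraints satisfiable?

From constraints 4 and 6: k ≥ n and n ≥ 4, so k ≥ 4. From constraint 5: k ≤ 1. But 1 < 4, so no value of k works.

Unsatisfiable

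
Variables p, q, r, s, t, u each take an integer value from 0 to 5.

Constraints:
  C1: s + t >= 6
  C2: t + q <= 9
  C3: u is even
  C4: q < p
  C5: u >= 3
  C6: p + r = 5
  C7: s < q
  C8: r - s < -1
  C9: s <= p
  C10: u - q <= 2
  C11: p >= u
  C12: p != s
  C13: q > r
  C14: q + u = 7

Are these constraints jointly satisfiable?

Try p = 5, q = 3, r = 0, s = 2, t = 4, u = 4.
Check constraint 1: s + t = 6; constraint 2: t + q = 7; constraint 6: p + r = 5. The remaining constraints are straightforward to verify.

Satisfiable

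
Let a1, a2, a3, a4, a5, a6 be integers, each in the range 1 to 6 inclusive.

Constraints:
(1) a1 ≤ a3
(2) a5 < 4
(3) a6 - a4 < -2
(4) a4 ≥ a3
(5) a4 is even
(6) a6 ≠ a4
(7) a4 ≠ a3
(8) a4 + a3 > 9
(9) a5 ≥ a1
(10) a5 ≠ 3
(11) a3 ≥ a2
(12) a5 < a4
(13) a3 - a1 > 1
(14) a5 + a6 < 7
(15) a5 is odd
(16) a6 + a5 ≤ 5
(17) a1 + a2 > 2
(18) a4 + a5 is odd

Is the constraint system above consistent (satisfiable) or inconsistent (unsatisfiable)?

One satisfying assignment is a1 = 1, a2 = 2, a3 = 4, a4 = 6, a5 = 1, a6 = 3.
For the less obvious constraints — constraint 3: a6 - a4 = -3; constraint 8: a4 + a3 = 10; constraint 13: a3 - a1 = 3 — and the others hold by inspection.

Satisfiable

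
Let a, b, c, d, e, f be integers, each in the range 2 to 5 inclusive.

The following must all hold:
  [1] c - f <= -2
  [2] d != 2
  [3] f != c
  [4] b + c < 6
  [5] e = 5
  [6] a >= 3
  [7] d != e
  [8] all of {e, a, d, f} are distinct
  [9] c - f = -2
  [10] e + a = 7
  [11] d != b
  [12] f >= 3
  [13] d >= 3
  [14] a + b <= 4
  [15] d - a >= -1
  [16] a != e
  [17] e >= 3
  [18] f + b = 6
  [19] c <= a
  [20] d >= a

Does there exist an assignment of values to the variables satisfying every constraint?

Unsatisfiable

Constraints 6, 12, 13, and 17 confine each of e, a, d, f to the 3 values {3, …, 5} (the domain already gives each ≤ 5).
Constraint 8 requires all 4 of them to be distinct, but only 3 values are available — impossible by the pigeonhole principle.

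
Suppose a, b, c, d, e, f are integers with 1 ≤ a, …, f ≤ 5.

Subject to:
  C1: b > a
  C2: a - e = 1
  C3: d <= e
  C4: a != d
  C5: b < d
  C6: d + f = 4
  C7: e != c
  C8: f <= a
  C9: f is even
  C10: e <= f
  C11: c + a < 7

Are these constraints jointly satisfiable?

Unsatisfiable

Constraints 1, 3, 5, 8, and 10 give a < b, b < d, d ≤ e, e ≤ f, f ≤ a. Chaining: a < b < d ≤ e ≤ f ≤ a, which forces a < a — impossible.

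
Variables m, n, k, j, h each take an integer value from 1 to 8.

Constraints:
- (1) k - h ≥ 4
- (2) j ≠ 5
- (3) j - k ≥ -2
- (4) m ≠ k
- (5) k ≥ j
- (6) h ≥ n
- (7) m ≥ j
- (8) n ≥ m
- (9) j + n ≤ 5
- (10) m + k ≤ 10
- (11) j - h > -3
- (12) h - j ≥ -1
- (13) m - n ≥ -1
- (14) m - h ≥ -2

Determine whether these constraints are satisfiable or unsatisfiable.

Constraints 1, 3, and 12 give k − h ≥ 4, h − j ≥ -1, j − k ≥ -2.
Adding all 3 inequalities: the left sides telescope to 0, and the right sides sum to 4 + (-1) + (-2) = 1. So 0 ≥ 1, which is false.

Unsatisfiable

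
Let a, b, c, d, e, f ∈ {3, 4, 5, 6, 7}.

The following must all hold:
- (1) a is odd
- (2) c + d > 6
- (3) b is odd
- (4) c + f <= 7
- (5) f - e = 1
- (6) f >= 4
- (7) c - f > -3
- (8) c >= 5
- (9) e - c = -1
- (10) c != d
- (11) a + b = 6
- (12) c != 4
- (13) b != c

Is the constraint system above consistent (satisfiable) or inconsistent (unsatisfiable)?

Unsatisfiable

From constraint 8: c ≥ 5. From constraint 6: f ≥ 4. Hence c + f ≥ 9. But constraint 4 requires c + f ≤ 7, and 7 < 9. Contradiction.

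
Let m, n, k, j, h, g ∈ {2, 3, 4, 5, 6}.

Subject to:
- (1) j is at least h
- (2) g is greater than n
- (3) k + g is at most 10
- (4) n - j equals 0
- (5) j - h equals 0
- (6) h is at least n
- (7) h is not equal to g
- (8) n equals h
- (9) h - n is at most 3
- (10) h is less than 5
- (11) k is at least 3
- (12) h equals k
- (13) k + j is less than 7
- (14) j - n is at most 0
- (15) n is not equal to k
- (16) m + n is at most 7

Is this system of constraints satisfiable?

Unsatisfiable

From constraints 8 and 12, n = h = k, so n = k. But constraint 15 says n ≠ k. Contradiction.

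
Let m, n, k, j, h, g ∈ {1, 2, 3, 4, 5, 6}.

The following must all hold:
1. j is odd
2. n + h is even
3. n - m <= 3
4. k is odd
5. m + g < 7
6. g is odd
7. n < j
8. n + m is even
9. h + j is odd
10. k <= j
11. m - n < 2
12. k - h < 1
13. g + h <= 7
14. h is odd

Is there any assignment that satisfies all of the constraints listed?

Unsatisfiable

Constraint 14 makes h odd and constraint 1 makes j odd, so h + j must be even. Constraint 9 says h + j is odd — contradiction.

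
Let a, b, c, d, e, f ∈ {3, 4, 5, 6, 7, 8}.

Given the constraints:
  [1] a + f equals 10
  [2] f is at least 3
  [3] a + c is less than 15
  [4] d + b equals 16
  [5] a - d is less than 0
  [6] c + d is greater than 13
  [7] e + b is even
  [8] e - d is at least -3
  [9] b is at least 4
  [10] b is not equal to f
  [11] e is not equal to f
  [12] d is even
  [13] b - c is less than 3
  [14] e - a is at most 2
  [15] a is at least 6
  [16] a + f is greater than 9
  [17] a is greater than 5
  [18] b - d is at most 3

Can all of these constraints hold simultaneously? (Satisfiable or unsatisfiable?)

Satisfiable

The assignment a = 6, b = 8, c = 7, d = 8, e = 8, f = 4 works:
  constraint 1 holds since a + f = 10.
  constraint 3 holds since a + c = 13.
  constraint 4 holds since d + b = 16.
The rest check out directly.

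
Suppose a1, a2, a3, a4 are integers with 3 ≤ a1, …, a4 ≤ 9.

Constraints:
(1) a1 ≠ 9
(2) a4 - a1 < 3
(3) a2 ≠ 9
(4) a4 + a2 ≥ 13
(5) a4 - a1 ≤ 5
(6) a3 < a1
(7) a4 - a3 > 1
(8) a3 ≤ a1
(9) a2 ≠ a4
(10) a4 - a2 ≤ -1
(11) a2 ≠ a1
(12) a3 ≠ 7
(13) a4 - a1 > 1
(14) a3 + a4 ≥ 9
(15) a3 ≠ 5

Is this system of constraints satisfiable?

Setting (a1, a2, a3, a4) = (4, 7, 3, 6) satisfies everything: constraint 2: a4 - a1 = 2; constraint 4: a4 + a2 = 13, and the others follow.

Satisfiable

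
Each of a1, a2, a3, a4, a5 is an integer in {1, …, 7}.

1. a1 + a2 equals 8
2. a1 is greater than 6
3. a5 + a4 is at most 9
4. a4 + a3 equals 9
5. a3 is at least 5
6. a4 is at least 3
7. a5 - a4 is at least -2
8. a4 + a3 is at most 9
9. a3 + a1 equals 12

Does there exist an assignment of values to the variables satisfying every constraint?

Satisfiable

Setting (a1, a2, a3, a4, a5) = (7, 1, 5, 4, 3) satisfies everything: constraint 1: a1 + a2 = 8; constraint 3: a5 + a4 = 7, and the others follow.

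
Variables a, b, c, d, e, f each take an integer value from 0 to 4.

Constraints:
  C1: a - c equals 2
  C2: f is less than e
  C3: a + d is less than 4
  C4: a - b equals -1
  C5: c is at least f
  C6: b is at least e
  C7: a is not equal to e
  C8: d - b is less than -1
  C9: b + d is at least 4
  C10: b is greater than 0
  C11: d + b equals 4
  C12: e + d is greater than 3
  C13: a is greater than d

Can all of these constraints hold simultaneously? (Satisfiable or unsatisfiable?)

Satisfiable

The assignment a = 3, b = 4, c = 1, d = 0, e = 4, f = 0 works:
  constraint 1 holds since a - c = 2.
  constraint 3 holds since a + d = 3.
The rest check out directly.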